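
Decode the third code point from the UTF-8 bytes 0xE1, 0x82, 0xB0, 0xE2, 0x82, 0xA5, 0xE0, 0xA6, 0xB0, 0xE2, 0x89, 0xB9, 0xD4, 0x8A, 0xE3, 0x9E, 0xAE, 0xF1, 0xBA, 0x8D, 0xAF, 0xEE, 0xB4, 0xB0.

U+09B0

Offset 0: leading byte 0xE1 = 11100001 → 3-byte char #1 = E1 82 B0.
Offset 3: leading byte 0xE2 = 11100010 → 3-byte char #2 = E2 82 A5.
Offset 6: leading byte 0xE0 = 11100000 → 3-byte char #3 = E0 A6 B0.
Leading byte 0xE0 = 11100000 matches 1110xxxx → 3-byte sequence.
Byte 1: 0xE0 = 11100000, payload 0000 (4 bits).
Byte 2: 0xA6 = 10100110 (10xxxxxx ✓), payload 100110.
Byte 3: 0xB0 = 10110000 (10xxxxxx ✓), payload 110000.
Concatenate: 0000100110110000 = 0x9B0 (16 bits → U+09B0).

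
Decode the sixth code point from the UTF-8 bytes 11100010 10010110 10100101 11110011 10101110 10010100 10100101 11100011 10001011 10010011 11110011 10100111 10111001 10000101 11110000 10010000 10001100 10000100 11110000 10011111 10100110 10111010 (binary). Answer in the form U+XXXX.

Offset 0: leading byte 0xE2 = 11100010 → 3-byte char #1 = E2 96 A5.
Offset 3: leading byte 0xF3 = 11110011 → 4-byte char #2 = F3 AE 94 A5.
Offset 7: leading byte 0xE3 = 11100011 → 3-byte char #3 = E3 8B 93.
Offset 10: leading byte 0xF3 = 11110011 → 4-byte char #4 = F3 A7 B9 85.
Offset 14: leading byte 0xF0 = 11110000 → 4-byte char #5 = F0 90 8C 84.
Offset 18: leading byte 0xF0 = 11110000 → 4-byte char #6 = F0 9F A6 BA.
Leading byte 0xF0 = 11110000 matches 11110xxx → 4-byte sequence.
Byte 1: 0xF0 = 11110000, payload 000 (3 bits).
Byte 2: 0x9F = 10011111 (10xxxxxx ✓), payload 011111.
Byte 3: 0xA6 = 10100110 (10xxxxxx ✓), payload 100110.
Byte 4: 0xBA = 10111010 (10xxxxxx ✓), payload 111010.
Concatenate: 000011111100110111010 = 0x1F9BA (21 bits → U+1F9BA).

U+1F9BA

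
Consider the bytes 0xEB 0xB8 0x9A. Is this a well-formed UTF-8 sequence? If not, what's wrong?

Leading byte 0xEB = 11101011 → 3-byte form.
Continuation bytes 0xB8=10111000, 0x9A=10011010 all match 10xxxxxx.
Decoded value 0xBE1A is ≥ 0x800 (shortest form) and not a surrogate.

valid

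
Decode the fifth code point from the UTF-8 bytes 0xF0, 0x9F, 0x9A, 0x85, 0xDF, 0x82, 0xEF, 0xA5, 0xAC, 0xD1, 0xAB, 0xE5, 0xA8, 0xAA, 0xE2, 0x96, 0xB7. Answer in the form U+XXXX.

U+5A2A

Offset 0: leading byte 0xF0 = 11110000 → 4-byte char #1 = F0 9F 9A 85.
Offset 4: leading byte 0xDF = 11011111 → 2-byte char #2 = DF 82.
Offset 6: leading byte 0xEF = 11101111 → 3-byte char #3 = EF A5 AC.
Offset 9: leading byte 0xD1 = 11010001 → 2-byte char #4 = D1 AB.
Offset 11: leading byte 0xE5 = 11100101 → 3-byte char #5 = E5 A8 AA.
Leading byte 0xE5 = 11100101 matches 1110xxxx → 3-byte sequence.
Byte 1: 0xE5 = 11100101, payload 0101 (4 bits).
Byte 2: 0xA8 = 10101000 (10xxxxxx ✓), payload 101000.
Byte 3: 0xAA = 10101010 (10xxxxxx ✓), payload 101010.
Concatenate: 0101101000101010 = 0x5A2A (16 bits → U+5A2A).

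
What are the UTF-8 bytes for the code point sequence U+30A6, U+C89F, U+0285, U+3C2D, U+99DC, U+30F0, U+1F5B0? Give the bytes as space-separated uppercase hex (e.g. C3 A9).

E3 82 A6 EC A2 9F CA 85 E3 B0 AD E9 A7 9C E3 83 B0 F0 9F 96 B0

U+30A6: 3-byte form → E3 82 A6.
U+C89F: 3-byte form → EC A2 9F.
U+0285: 2-byte form → CA 85.
U+3C2D: 3-byte form → E3 B0 AD.
U+99DC: 3-byte form → E9 A7 9C.
U+30F0: 3-byte form → E3 83 B0.
U+1F5B0: 4-byte form → F0 9F 96 B0.
Concatenated (21 bytes): E3 82 A6 EC A2 9F CA 85 E3 B0 AD E9 A7 9C E3 83 B0 F0 9F 96 B0.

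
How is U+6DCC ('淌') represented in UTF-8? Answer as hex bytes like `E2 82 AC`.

E6 B7 8C

U+6DCC = 0x6DCC = 28108 decimal. In range U+0800–U+FFFF → 3-byte form: 1110xxxx 10xxxxxx 10xxxxxx.
Binary (16 bits): 0110110111001100.
Split 4+6+6: 0110 | 110111 | 001100.
Byte 1: 11100110 = 0xE6.
Byte 2: 10110111 = 0xB7.
Byte 3: 10001100 = 0x8C.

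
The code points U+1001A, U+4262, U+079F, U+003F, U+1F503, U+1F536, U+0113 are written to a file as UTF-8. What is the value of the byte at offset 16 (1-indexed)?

0x9F

1-indexed offset 16 is 0-indexed offset 15.
U+1001A → 4-byte form F0 90 80 9A at offsets 0–3.
U+4262 → 3-byte form E4 89 A2 at offsets 4–6.
U+079F → 2-byte form DE 9F at offsets 7–8.
U+003F → 1-byte form 3F at offsets 9–9.
U+1F503 → 4-byte form F0 9F 94 83 at offsets 10–13.
U+1F536 → 4-byte form F0 9F 94 B6 at offsets 14–17.
Offset 15 falls in char 6's range; it's byte 2 of F0 9F 94 B6 = 0x9F.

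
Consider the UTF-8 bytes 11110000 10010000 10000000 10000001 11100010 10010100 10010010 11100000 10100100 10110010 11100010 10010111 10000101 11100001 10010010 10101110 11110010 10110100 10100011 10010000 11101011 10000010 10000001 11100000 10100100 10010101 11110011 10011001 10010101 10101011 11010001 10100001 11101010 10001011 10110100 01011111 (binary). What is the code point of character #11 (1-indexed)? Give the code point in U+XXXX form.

Offset 0: leading byte 0xF0 = 11110000 → 4-byte char #1 = F0 90 80 81.
Offset 4: leading byte 0xE2 = 11100010 → 3-byte char #2 = E2 94 92.
Offset 7: leading byte 0xE0 = 11100000 → 3-byte char #3 = E0 A4 B2.
Offset 10: leading byte 0xE2 = 11100010 → 3-byte char #4 = E2 97 85.
Offset 13: leading byte 0xE1 = 11100001 → 3-byte char #5 = E1 92 AE.
Offset 16: leading byte 0xF2 = 11110010 → 4-byte char #6 = F2 B4 A3 90.
Offset 20: leading byte 0xEB = 11101011 → 3-byte char #7 = EB 82 81.
Offset 23: leading byte 0xE0 = 11100000 → 3-byte char #8 = E0 A4 95.
Offset 26: leading byte 0xF3 = 11110011 → 4-byte char #9 = F3 99 95 AB.
Offset 30: leading byte 0xD1 = 11010001 → 2-byte char #10 = D1 A1.
Offset 32: leading byte 0xEA = 11101010 → 3-byte char #11 = EA 8B B4.
Leading byte 0xEA = 11101010 matches 1110xxxx → 3-byte sequence.
Byte 1: 0xEA = 11101010, payload 1010 (4 bits).
Byte 2: 0x8B = 10001011 (10xxxxxx ✓), payload 001011.
Byte 3: 0xB4 = 10110100 (10xxxxxx ✓), payload 110100.
Concatenate: 1010001011110100 = 0xA2F4 (16 bits → U+A2F4).

U+A2F4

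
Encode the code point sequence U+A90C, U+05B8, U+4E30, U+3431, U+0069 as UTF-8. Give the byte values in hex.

U+A90C: 3-byte form → EA A4 8C.
U+05B8: 2-byte form → D6 B8.
U+4E30: 3-byte form → E4 B8 B0.
U+3431: 3-byte form → E3 90 B1.
U+0069: 1-byte form → 69.
Concatenated (12 bytes): EA A4 8C D6 B8 E4 B8 B0 E3 90 B1 69.

EA A4 8C D6 B8 E4 B8 B0 E3 90 B1 69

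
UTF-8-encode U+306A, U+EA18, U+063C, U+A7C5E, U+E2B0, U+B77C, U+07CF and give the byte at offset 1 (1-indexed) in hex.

0xE3

1-indexed offset 1 is 0-indexed offset 0.
U+306A → 3-byte form E3 81 AA at offsets 0–2.
Offset 0 falls in char 1's range; it's byte 1 of E3 81 AA = 0xE3.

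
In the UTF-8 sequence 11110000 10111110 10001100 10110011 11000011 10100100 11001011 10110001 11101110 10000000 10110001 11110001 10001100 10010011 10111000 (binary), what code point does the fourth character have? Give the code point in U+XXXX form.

Offset 0: leading byte 0xF0 = 11110000 → 4-byte char #1 = F0 BE 8C B3.
Offset 4: leading byte 0xC3 = 11000011 → 2-byte char #2 = C3 A4.
Offset 6: leading byte 0xCB = 11001011 → 2-byte char #3 = CB B1.
Offset 8: leading byte 0xEE = 11101110 → 3-byte char #4 = EE 80 B1.
Leading byte 0xEE = 11101110 matches 1110xxxx → 3-byte sequence.
Byte 1: 0xEE = 11101110, payload 1110 (4 bits).
Byte 2: 0x80 = 10000000 (10xxxxxx ✓), payload 000000.
Byte 3: 0xB1 = 10110001 (10xxxxxx ✓), payload 110001.
Concatenate: 1110000000110001 = 0xE031 (16 bits → U+E031).

U+E031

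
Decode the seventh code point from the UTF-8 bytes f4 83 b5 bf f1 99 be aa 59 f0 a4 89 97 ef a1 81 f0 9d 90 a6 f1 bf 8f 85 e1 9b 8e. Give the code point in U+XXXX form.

Offset 0: leading byte 0xF4 = 11110100 → 4-byte char #1 = F4 83 B5 BF.
Offset 4: leading byte 0xF1 = 11110001 → 4-byte char #2 = F1 99 BE AA.
Offset 8: leading byte 0x59 = 01011001 → 1-byte char #3 = 59.
Offset 9: leading byte 0xF0 = 11110000 → 4-byte char #4 = F0 A4 89 97.
Offset 13: leading byte 0xEF = 11101111 → 3-byte char #5 = EF A1 81.
Offset 16: leading byte 0xF0 = 11110000 → 4-byte char #6 = F0 9D 90 A6.
Offset 20: leading byte 0xF1 = 11110001 → 4-byte char #7 = F1 BF 8F 85.
Leading byte 0xF1 = 11110001 matches 11110xxx → 4-byte sequence.
Byte 1: 0xF1 = 11110001, payload 001 (3 bits).
Byte 2: 0xBF = 10111111 (10xxxxxx ✓), payload 111111.
Byte 3: 0x8F = 10001111 (10xxxxxx ✓), payload 001111.
Byte 4: 0x85 = 10000101 (10xxxxxx ✓), payload 000101.
Concatenate: 001111111001111000101 = 0x7F3C5 (21 bits → U+7F3C5).

U+7F3C5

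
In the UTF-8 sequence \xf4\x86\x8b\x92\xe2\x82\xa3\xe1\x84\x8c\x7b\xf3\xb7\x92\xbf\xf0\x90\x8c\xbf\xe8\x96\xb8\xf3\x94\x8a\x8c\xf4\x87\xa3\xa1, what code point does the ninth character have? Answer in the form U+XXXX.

Offset 0: leading byte 0xF4 = 11110100 → 4-byte char #1 = F4 86 8B 92.
Offset 4: leading byte 0xE2 = 11100010 → 3-byte char #2 = E2 82 A3.
Offset 7: leading byte 0xE1 = 11100001 → 3-byte char #3 = E1 84 8C.
Offset 10: leading byte 0x7B = 01111011 → 1-byte char #4 = 7B.
Offset 11: leading byte 0xF3 = 11110011 → 4-byte char #5 = F3 B7 92 BF.
Offset 15: leading byte 0xF0 = 11110000 → 4-byte char #6 = F0 90 8C BF.
Offset 19: leading byte 0xE8 = 11101000 → 3-byte char #7 = E8 96 B8.
Offset 22: leading byte 0xF3 = 11110011 → 4-byte char #8 = F3 94 8A 8C.
Offset 26: leading byte 0xF4 = 11110100 → 4-byte char #9 = F4 87 A3 A1.
Leading byte 0xF4 = 11110100 matches 11110xxx → 4-byte sequence.
Byte 1: 0xF4 = 11110100, payload 100 (3 bits).
Byte 2: 0x87 = 10000111 (10xxxxxx ✓), payload 000111.
Byte 3: 0xA3 = 10100011 (10xxxxxx ✓), payload 100011.
Byte 4: 0xA1 = 10100001 (10xxxxxx ✓), payload 100001.
Concatenate: 100000111100011100001 = 0x1078E1 (21 bits → U+1078E1).

U+1078E1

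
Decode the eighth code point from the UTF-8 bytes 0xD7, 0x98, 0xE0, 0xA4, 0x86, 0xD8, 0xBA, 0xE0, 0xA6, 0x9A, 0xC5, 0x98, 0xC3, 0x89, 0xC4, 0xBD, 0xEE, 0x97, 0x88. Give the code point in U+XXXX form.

U+E5C8

Offset 0: leading byte 0xD7 = 11010111 → 2-byte char #1 = D7 98.
Offset 2: leading byte 0xE0 = 11100000 → 3-byte char #2 = E0 A4 86.
Offset 5: leading byte 0xD8 = 11011000 → 2-byte char #3 = D8 BA.
Offset 7: leading byte 0xE0 = 11100000 → 3-byte char #4 = E0 A6 9A.
Offset 10: leading byte 0xC5 = 11000101 → 2-byte char #5 = C5 98.
Offset 12: leading byte 0xC3 = 11000011 → 2-byte char #6 = C3 89.
Offset 14: leading byte 0xC4 = 11000100 → 2-byte char #7 = C4 BD.
Offset 16: leading byte 0xEE = 11101110 → 3-byte char #8 = EE 97 88.
Leading byte 0xEE = 11101110 matches 1110xxxx → 3-byte sequence.
Byte 1: 0xEE = 11101110, payload 1110 (4 bits).
Byte 2: 0x97 = 10010111 (10xxxxxx ✓), payload 010111.
Byte 3: 0x88 = 10001000 (10xxxxxx ✓), payload 001000.
Concatenate: 1110010111001000 = 0xE5C8 (16 bits → U+E5C8).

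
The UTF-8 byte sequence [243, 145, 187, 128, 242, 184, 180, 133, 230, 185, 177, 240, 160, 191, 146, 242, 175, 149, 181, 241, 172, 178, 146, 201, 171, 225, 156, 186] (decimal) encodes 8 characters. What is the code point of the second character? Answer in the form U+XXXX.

U+B8D05

Offset 0: leading byte 0xF3 = 11110011 → 4-byte char #1 = F3 91 BB 80.
Offset 4: leading byte 0xF2 = 11110010 → 4-byte char #2 = F2 B8 B4 85.
Leading byte 0xF2 = 11110010 matches 11110xxx → 4-byte sequence.
Byte 1: 0xF2 = 11110010, payload 010 (3 bits).
Byte 2: 0xB8 = 10111000 (10xxxxxx ✓), payload 111000.
Byte 3: 0xB4 = 10110100 (10xxxxxx ✓), payload 110100.
Byte 4: 0x85 = 10000101 (10xxxxxx ✓), payload 000101.
Concatenate: 010111000110100000101 = 0xB8D05 (21 bits → U+B8D05).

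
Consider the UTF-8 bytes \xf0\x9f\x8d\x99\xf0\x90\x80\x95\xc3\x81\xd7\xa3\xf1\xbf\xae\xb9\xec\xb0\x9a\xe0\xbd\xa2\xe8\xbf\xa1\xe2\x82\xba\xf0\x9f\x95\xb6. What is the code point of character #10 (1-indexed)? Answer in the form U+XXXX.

U+1F576

Offset 0: leading byte 0xF0 = 11110000 → 4-byte char #1 = F0 9F 8D 99.
Offset 4: leading byte 0xF0 = 11110000 → 4-byte char #2 = F0 90 80 95.
Offset 8: leading byte 0xC3 = 11000011 → 2-byte char #3 = C3 81.
Offset 10: leading byte 0xD7 = 11010111 → 2-byte char #4 = D7 A3.
Offset 12: leading byte 0xF1 = 11110001 → 4-byte char #5 = F1 BF AE B9.
Offset 16: leading byte 0xEC = 11101100 → 3-byte char #6 = EC B0 9A.
Offset 19: leading byte 0xE0 = 11100000 → 3-byte char #7 = E0 BD A2.
Offset 22: leading byte 0xE8 = 11101000 → 3-byte char #8 = E8 BF A1.
Offset 25: leading byte 0xE2 = 11100010 → 3-byte char #9 = E2 82 BA.
Offset 28: leading byte 0xF0 = 11110000 → 4-byte char #10 = F0 9F 95 B6.
Leading byte 0xF0 = 11110000 matches 11110xxx → 4-byte sequence.
Byte 1: 0xF0 = 11110000, payload 000 (3 bits).
Byte 2: 0x9F = 10011111 (10xxxxxx ✓), payload 011111.
Byte 3: 0x95 = 10010101 (10xxxxxx ✓), payload 010101.
Byte 4: 0xB6 = 10110110 (10xxxxxx ✓), payload 110110.
Concatenate: 000011111010101110110 = 0x1F576 (21 bits → U+1F576).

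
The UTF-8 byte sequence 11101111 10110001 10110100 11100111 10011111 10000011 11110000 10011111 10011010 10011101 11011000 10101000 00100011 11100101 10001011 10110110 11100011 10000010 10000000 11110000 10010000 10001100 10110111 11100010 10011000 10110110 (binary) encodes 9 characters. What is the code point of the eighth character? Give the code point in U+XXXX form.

Offset 0: leading byte 0xEF = 11101111 → 3-byte char #1 = EF B1 B4.
Offset 3: leading byte 0xE7 = 11100111 → 3-byte char #2 = E7 9F 83.
Offset 6: leading byte 0xF0 = 11110000 → 4-byte char #3 = F0 9F 9A 9D.
Offset 10: leading byte 0xD8 = 11011000 → 2-byte char #4 = D8 A8.
Offset 12: leading byte 0x23 = 00100011 → 1-byte char #5 = 23.
Offset 13: leading byte 0xE5 = 11100101 → 3-byte char #6 = E5 8B B6.
Offset 16: leading byte 0xE3 = 11100011 → 3-byte char #7 = E3 82 80.
Offset 19: leading byte 0xF0 = 11110000 → 4-byte char #8 = F0 90 8C B7.
Leading byte 0xF0 = 11110000 matches 11110xxx → 4-byte sequence.
Byte 1: 0xF0 = 11110000, payload 000 (3 bits).
Byte 2: 0x90 = 10010000 (10xxxxxx ✓), payload 010000.
Byte 3: 0x8C = 10001100 (10xxxxxx ✓), payload 001100.
Byte 4: 0xB7 = 10110111 (10xxxxxx ✓), payload 110111.
Concatenate: 000010000001100110111 = 0x10337 (21 bits → U+10337).

U+10337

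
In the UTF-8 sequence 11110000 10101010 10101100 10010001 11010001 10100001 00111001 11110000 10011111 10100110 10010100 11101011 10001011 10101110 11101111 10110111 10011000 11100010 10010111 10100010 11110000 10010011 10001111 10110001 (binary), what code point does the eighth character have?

U+133F1

Offset 0: leading byte 0xF0 = 11110000 → 4-byte char #1 = F0 AA AC 91.
Offset 4: leading byte 0xD1 = 11010001 → 2-byte char #2 = D1 A1.
Offset 6: leading byte 0x39 = 00111001 → 1-byte char #3 = 39.
Offset 7: leading byte 0xF0 = 11110000 → 4-byte char #4 = F0 9F A6 94.
Offset 11: leading byte 0xEB = 11101011 → 3-byte char #5 = EB 8B AE.
Offset 14: leading byte 0xEF = 11101111 → 3-byte char #6 = EF B7 98.
Offset 17: leading byte 0xE2 = 11100010 → 3-byte char #7 = E2 97 A2.
Offset 20: leading byte 0xF0 = 11110000 → 4-byte char #8 = F0 93 8F B1.
Leading byte 0xF0 = 11110000 matches 11110xxx → 4-byte sequence.
Byte 1: 0xF0 = 11110000, payload 000 (3 bits).
Byte 2: 0x93 = 10010011 (10xxxxxx ✓), payload 010011.
Byte 3: 0x8F = 10001111 (10xxxxxx ✓), payload 001111.
Byte 4: 0xB1 = 10110001 (10xxxxxx ✓), payload 110001.
Concatenate: 000010011001111110001 = 0x133F1 (21 bits → U+133F1).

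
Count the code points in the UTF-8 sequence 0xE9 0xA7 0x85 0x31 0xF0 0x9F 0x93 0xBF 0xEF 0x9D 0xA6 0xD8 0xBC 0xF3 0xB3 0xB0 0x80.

Byte at offset 0: 0xE9 = 11101001 → 3-byte char (#1). Advance 3.
Byte at offset 3: 0x31 = 00110001 → 1-byte char (#2). Advance 1.
Byte at offset 4: 0xF0 = 11110000 → 4-byte char (#3). Advance 4.
Byte at offset 8: 0xEF = 11101111 → 3-byte char (#4). Advance 3.
Byte at offset 11: 0xD8 = 11011000 → 2-byte char (#5). Advance 2.
Byte at offset 13: 0xF3 = 11110011 → 4-byte char (#6). Advance 4.
Reached end at offset 17 after 6 code points.

6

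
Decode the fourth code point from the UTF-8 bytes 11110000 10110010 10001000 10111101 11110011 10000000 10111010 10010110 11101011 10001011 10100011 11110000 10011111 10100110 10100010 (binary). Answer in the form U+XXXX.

U+1F9A2

Offset 0: leading byte 0xF0 = 11110000 → 4-byte char #1 = F0 B2 88 BD.
Offset 4: leading byte 0xF3 = 11110011 → 4-byte char #2 = F3 80 BA 96.
Offset 8: leading byte 0xEB = 11101011 → 3-byte char #3 = EB 8B A3.
Offset 11: leading byte 0xF0 = 11110000 → 4-byte char #4 = F0 9F A6 A2.
Leading byte 0xF0 = 11110000 matches 11110xxx → 4-byte sequence.
Byte 1: 0xF0 = 11110000, payload 000 (3 bits).
Byte 2: 0x9F = 10011111 (10xxxxxx ✓), payload 011111.
Byte 3: 0xA6 = 10100110 (10xxxxxx ✓), payload 100110.
Byte 4: 0xA2 = 10100010 (10xxxxxx ✓), payload 100010.
Concatenate: 000011111100110100010 = 0x1F9A2 (21 bits → U+1F9A2).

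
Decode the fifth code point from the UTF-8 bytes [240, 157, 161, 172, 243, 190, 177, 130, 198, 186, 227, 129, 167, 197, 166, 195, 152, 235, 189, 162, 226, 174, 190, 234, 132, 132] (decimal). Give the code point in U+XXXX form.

U+0166

Offset 0: leading byte 0xF0 = 11110000 → 4-byte char #1 = F0 9D A1 AC.
Offset 4: leading byte 0xF3 = 11110011 → 4-byte char #2 = F3 BE B1 82.
Offset 8: leading byte 0xC6 = 11000110 → 2-byte char #3 = C6 BA.
Offset 10: leading byte 0xE3 = 11100011 → 3-byte char #4 = E3 81 A7.
Offset 13: leading byte 0xC5 = 11000101 → 2-byte char #5 = C5 A6.
Leading byte 0xC5 = 11000101 matches 110xxxxx → 2-byte sequence.
Byte 1: 0xC5 = 11000101, payload 00101 (5 bits).
Byte 2: 0xA6 = 10100110 (10xxxxxx ✓), payload 100110.
Concatenate: 00101100110 = 0x166 (11 bits → U+0166).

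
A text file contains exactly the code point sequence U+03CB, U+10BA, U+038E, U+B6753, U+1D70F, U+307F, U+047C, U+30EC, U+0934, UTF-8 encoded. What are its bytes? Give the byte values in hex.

U+03CB: 2-byte form → CF 8B.
U+10BA: 3-byte form → E1 82 BA.
U+038E: 2-byte form → CE 8E.
U+B6753: 4-byte form → F2 B6 9D 93.
U+1D70F: 4-byte form → F0 9D 9C 8F.
U+307F: 3-byte form → E3 81 BF.
U+047C: 2-byte form → D1 BC.
U+30EC: 3-byte form → E3 83 AC.
U+0934: 3-byte form → E0 A4 B4.
Concatenated (26 bytes): CF 8B E1 82 BA CE 8E F2 B6 9D 93 F0 9D 9C 8F E3 81 BF D1 BC E3 83 AC E0 A4 B4.

CF 8B E1 82 BA CE 8E F2 B6 9D 93 F0 9D 9C 8F E3 81 BF D1 BC E3 83 AC E0 A4 B4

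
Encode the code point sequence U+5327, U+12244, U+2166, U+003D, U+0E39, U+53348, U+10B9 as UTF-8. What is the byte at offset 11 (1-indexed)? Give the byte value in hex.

1-indexed offset 11 is 0-indexed offset 10.
U+5327 → 3-byte form E5 8C A7 at offsets 0–2.
U+12244 → 4-byte form F0 92 89 84 at offsets 3–6.
U+2166 → 3-byte form E2 85 A6 at offsets 7–9.
U+003D → 1-byte form 3D at offsets 10–10.
Offset 10 falls in char 4's range; it's byte 1 of 3D = 0x3D.

0x3D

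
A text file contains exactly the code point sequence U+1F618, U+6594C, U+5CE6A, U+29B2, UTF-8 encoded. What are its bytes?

F0 9F 98 98 F1 A5 A5 8C F1 9C B9 AA E2 A6 B2

U+1F618: 4-byte form → F0 9F 98 98.
U+6594C: 4-byte form → F1 A5 A5 8C.
U+5CE6A: 4-byte form → F1 9C B9 AA.
U+29B2: 3-byte form → E2 A6 B2.
Concatenated (15 bytes): F0 9F 98 98 F1 A5 A5 8C F1 9C B9 AA E2 A6 B2.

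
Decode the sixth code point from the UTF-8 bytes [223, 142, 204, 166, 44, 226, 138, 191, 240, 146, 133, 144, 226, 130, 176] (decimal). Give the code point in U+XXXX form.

U+20B0

Offset 0: leading byte 0xDF = 11011111 → 2-byte char #1 = DF 8E.
Offset 2: leading byte 0xCC = 11001100 → 2-byte char #2 = CC A6.
Offset 4: leading byte 0x2C = 00101100 → 1-byte char #3 = 2C.
Offset 5: leading byte 0xE2 = 11100010 → 3-byte char #4 = E2 8A BF.
Offset 8: leading byte 0xF0 = 11110000 → 4-byte char #5 = F0 92 85 90.
Offset 12: leading byte 0xE2 = 11100010 → 3-byte char #6 = E2 82 B0.
Leading byte 0xE2 = 11100010 matches 1110xxxx → 3-byte sequence.
Byte 1: 0xE2 = 11100010, payload 0010 (4 bits).
Byte 2: 0x82 = 10000010 (10xxxxxx ✓), payload 000010.
Byte 3: 0xB0 = 10110000 (10xxxxxx ✓), payload 110000.
Concatenate: 0010000010110000 = 0x20B0 (16 bits → U+20B0).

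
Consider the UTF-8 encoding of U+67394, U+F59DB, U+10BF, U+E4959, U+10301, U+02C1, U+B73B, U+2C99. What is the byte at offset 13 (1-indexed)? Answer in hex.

0xA4

1-indexed offset 13 is 0-indexed offset 12.
U+67394 → 4-byte form F1 A7 8E 94 at offsets 0–3.
U+F59DB → 4-byte form F3 B5 A7 9B at offsets 4–7.
U+10BF → 3-byte form E1 82 BF at offsets 8–10.
U+E4959 → 4-byte form F3 A4 A5 99 at offsets 11–14.
Offset 12 falls in char 4's range; it's byte 2 of F3 A4 A5 99 = 0xA4.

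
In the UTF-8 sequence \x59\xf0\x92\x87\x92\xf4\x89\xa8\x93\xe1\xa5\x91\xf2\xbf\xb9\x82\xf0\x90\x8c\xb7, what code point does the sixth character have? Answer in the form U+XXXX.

U+10337

Offset 0: leading byte 0x59 = 01011001 → 1-byte char #1 = 59.
Offset 1: leading byte 0xF0 = 11110000 → 4-byte char #2 = F0 92 87 92.
Offset 5: leading byte 0xF4 = 11110100 → 4-byte char #3 = F4 89 A8 93.
Offset 9: leading byte 0xE1 = 11100001 → 3-byte char #4 = E1 A5 91.
Offset 12: leading byte 0xF2 = 11110010 → 4-byte char #5 = F2 BF B9 82.
Offset 16: leading byte 0xF0 = 11110000 → 4-byte char #6 = F0 90 8C B7.
Leading byte 0xF0 = 11110000 matches 11110xxx → 4-byte sequence.
Byte 1: 0xF0 = 11110000, payload 000 (3 bits).
Byte 2: 0x90 = 10010000 (10xxxxxx ✓), payload 010000.
Byte 3: 0x8C = 10001100 (10xxxxxx ✓), payload 001100.
Byte 4: 0xB7 = 10110111 (10xxxxxx ✓), payload 110111.
Concatenate: 000010000001100110111 = 0x10337 (21 bits → U+10337).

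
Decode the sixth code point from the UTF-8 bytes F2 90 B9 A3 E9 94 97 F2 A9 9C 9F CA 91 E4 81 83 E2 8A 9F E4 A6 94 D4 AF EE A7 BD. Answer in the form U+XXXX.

Offset 0: leading byte 0xF2 = 11110010 → 4-byte char #1 = F2 90 B9 A3.
Offset 4: leading byte 0xE9 = 11101001 → 3-byte char #2 = E9 94 97.
Offset 7: leading byte 0xF2 = 11110010 → 4-byte char #3 = F2 A9 9C 9F.
Offset 11: leading byte 0xCA = 11001010 → 2-byte char #4 = CA 91.
Offset 13: leading byte 0xE4 = 11100100 → 3-byte char #5 = E4 81 83.
Offset 16: leading byte 0xE2 = 11100010 → 3-byte char #6 = E2 8A 9F.
Leading byte 0xE2 = 11100010 matches 1110xxxx → 3-byte sequence.
Byte 1: 0xE2 = 11100010, payload 0010 (4 bits).
Byte 2: 0x8A = 10001010 (10xxxxxx ✓), payload 001010.
Byte 3: 0x9F = 10011111 (10xxxxxx ✓), payload 011111.
Concatenate: 0010001010011111 = 0x229F (16 bits → U+229F).

U+229F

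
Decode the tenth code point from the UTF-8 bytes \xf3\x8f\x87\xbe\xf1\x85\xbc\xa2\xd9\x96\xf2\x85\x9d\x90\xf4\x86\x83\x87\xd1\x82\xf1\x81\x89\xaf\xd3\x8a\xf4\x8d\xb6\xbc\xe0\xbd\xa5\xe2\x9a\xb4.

Offset 0: leading byte 0xF3 = 11110011 → 4-byte char #1 = F3 8F 87 BE.
Offset 4: leading byte 0xF1 = 11110001 → 4-byte char #2 = F1 85 BC A2.
Offset 8: leading byte 0xD9 = 11011001 → 2-byte char #3 = D9 96.
Offset 10: leading byte 0xF2 = 11110010 → 4-byte char #4 = F2 85 9D 90.
Offset 14: leading byte 0xF4 = 11110100 → 4-byte char #5 = F4 86 83 87.
Offset 18: leading byte 0xD1 = 11010001 → 2-byte char #6 = D1 82.
Offset 20: leading byte 0xF1 = 11110001 → 4-byte char #7 = F1 81 89 AF.
Offset 24: leading byte 0xD3 = 11010011 → 2-byte char #8 = D3 8A.
Offset 26: leading byte 0xF4 = 11110100 → 4-byte char #9 = F4 8D B6 BC.
Offset 30: leading byte 0xE0 = 11100000 → 3-byte char #10 = E0 BD A5.
Leading byte 0xE0 = 11100000 matches 1110xxxx → 3-byte sequence.
Byte 1: 0xE0 = 11100000, payload 0000 (4 bits).
Byte 2: 0xBD = 10111101 (10xxxxxx ✓), payload 111101.
Byte 3: 0xA5 = 10100101 (10xxxxxx ✓), payload 100101.
Concatenate: 0000111101100101 = 0xF65 (16 bits → U+0F65).

U+0F65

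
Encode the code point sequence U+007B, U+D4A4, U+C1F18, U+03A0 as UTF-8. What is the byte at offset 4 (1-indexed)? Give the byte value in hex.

0xA4

1-indexed offset 4 is 0-indexed offset 3.
U+007B → 1-byte form 7B at offsets 0–0.
U+D4A4 → 3-byte form ED 92 A4 at offsets 1–3.
Offset 3 falls in char 2's range; it's byte 3 of ED 92 A4 = 0xA4.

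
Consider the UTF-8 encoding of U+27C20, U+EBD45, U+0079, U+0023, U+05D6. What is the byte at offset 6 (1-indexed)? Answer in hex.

0xAB

1-indexed offset 6 is 0-indexed offset 5.
U+27C20 → 4-byte form F0 A7 B0 A0 at offsets 0–3.
U+EBD45 → 4-byte form F3 AB B5 85 at offsets 4–7.
Offset 5 falls in char 2's range; it's byte 2 of F3 AB B5 85 = 0xAB.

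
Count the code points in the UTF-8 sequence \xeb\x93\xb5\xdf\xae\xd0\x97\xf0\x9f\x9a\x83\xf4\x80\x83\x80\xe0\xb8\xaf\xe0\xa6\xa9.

Byte at offset 0: 0xEB = 11101011 → 3-byte char (#1). Advance 3.
Byte at offset 3: 0xDF = 11011111 → 2-byte char (#2). Advance 2.
Byte at offset 5: 0xD0 = 11010000 → 2-byte char (#3). Advance 2.
Byte at offset 7: 0xF0 = 11110000 → 4-byte char (#4). Advance 4.
Byte at offset 11: 0xF4 = 11110100 → 4-byte char (#5). Advance 4.
Byte at offset 15: 0xE0 = 11100000 → 3-byte char (#6). Advance 3.
Byte at offset 18: 0xE0 = 11100000 → 3-byte char (#7). Advance 3.
Reached end at offset 21 after 7 code points.

7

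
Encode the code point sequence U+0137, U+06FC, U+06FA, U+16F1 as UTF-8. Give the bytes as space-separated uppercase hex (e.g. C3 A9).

U+0137: 2-byte form → C4 B7.
U+06FC: 2-byte form → DB BC.
U+06FA: 2-byte form → DB BA.
U+16F1: 3-byte form → E1 9B B1.
Concatenated (9 bytes): C4 B7 DB BC DB BA E1 9B B1.

C4 B7 DB BC DB BA E1 9B B1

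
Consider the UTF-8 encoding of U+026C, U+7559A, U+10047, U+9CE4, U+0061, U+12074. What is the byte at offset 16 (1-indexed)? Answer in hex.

1-indexed offset 16 is 0-indexed offset 15.
U+026C → 2-byte form C9 AC at offsets 0–1.
U+7559A → 4-byte form F1 B5 96 9A at offsets 2–5.
U+10047 → 4-byte form F0 90 81 87 at offsets 6–9.
U+9CE4 → 3-byte form E9 B3 A4 at offsets 10–12.
U+0061 → 1-byte form 61 at offsets 13–13.
U+12074 → 4-byte form F0 92 81 B4 at offsets 14–17.
Offset 15 falls in char 6's range; it's byte 2 of F0 92 81 B4 = 0x92.

0x92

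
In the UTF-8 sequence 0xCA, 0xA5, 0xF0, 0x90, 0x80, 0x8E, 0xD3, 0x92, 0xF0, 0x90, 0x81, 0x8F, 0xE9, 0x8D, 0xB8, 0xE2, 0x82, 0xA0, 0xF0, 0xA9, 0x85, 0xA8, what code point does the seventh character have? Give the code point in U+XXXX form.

U+29168

Offset 0: leading byte 0xCA = 11001010 → 2-byte char #1 = CA A5.
Offset 2: leading byte 0xF0 = 11110000 → 4-byte char #2 = F0 90 80 8E.
Offset 6: leading byte 0xD3 = 11010011 → 2-byte char #3 = D3 92.
Offset 8: leading byte 0xF0 = 11110000 → 4-byte char #4 = F0 90 81 8F.
Offset 12: leading byte 0xE9 = 11101001 → 3-byte char #5 = E9 8D B8.
Offset 15: leading byte 0xE2 = 11100010 → 3-byte char #6 = E2 82 A0.
Offset 18: leading byte 0xF0 = 11110000 → 4-byte char #7 = F0 A9 85 A8.
Leading byte 0xF0 = 11110000 matches 11110xxx → 4-byte sequence.
Byte 1: 0xF0 = 11110000, payload 000 (3 bits).
Byte 2: 0xA9 = 10101001 (10xxxxxx ✓), payload 101001.
Byte 3: 0x85 = 10000101 (10xxxxxx ✓), payload 000101.
Byte 4: 0xA8 = 10101000 (10xxxxxx ✓), payload 101000.
Concatenate: 000101001000101101000 = 0x29168 (21 bits → U+29168).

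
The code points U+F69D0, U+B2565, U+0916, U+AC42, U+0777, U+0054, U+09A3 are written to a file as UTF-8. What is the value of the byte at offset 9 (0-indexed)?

U+F69D0 → 4-byte form F3 B6 A7 90 at offsets 0–3.
U+B2565 → 4-byte form F2 B2 95 A5 at offsets 4–7.
U+0916 → 3-byte form E0 A4 96 at offsets 8–10.
Offset 9 falls in char 3's range; it's byte 2 of E0 A4 96 = 0xA4.

0xA4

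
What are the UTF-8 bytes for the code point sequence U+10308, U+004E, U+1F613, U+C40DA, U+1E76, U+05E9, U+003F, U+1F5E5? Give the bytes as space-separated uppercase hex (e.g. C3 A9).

F0 90 8C 88 4E F0 9F 98 93 F3 84 83 9A E1 B9 B6 D7 A9 3F F0 9F 97 A5

U+10308: 4-byte form → F0 90 8C 88.
U+004E: 1-byte form → 4E.
U+1F613: 4-byte form → F0 9F 98 93.
U+C40DA: 4-byte form → F3 84 83 9A.
U+1E76: 3-byte form → E1 B9 B6.
U+05E9: 2-byte form → D7 A9.
U+003F: 1-byte form → 3F.
U+1F5E5: 4-byte form → F0 9F 97 A5.
Concatenated (23 bytes): F0 90 8C 88 4E F0 9F 98 93 F3 84 83 9A E1 B9 B6 D7 A9 3F F0 9F 97 A5.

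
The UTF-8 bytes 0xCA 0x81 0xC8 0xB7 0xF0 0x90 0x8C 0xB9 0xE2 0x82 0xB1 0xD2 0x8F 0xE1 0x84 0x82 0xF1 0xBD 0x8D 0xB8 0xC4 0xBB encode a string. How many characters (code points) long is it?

8

Byte at offset 0: 0xCA = 11001010 → 2-byte char (#1). Advance 2.
Byte at offset 2: 0xC8 = 11001000 → 2-byte char (#2). Advance 2.
Byte at offset 4: 0xF0 = 11110000 → 4-byte char (#3). Advance 4.
Byte at offset 8: 0xE2 = 11100010 → 3-byte char (#4). Advance 3.
Byte at offset 11: 0xD2 = 11010010 → 2-byte char (#5). Advance 2.
Byte at offset 13: 0xE1 = 11100001 → 3-byte char (#6). Advance 3.
Byte at offset 16: 0xF1 = 11110001 → 4-byte char (#7). Advance 4.
Byte at offset 20: 0xC4 = 11000100 → 2-byte char (#8). Advance 2.
Reached end at offset 22 after 8 code points.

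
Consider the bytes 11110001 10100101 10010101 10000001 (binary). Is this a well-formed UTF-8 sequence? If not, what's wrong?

valid

Leading byte 0xF1 = 11110001 → 4-byte form.
Continuation bytes 0xA5=10100101, 0x95=10010101, 0x81=10000001 all match 10xxxxxx.
Decoded value 0x65541 is ≥ 0x10000 (shortest form) and not a surrogate.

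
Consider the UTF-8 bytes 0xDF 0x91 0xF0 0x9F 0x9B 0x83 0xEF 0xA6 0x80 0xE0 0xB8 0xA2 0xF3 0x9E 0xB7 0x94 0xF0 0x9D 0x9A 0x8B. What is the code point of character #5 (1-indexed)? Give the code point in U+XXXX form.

U+DEDD4

Offset 0: leading byte 0xDF = 11011111 → 2-byte char #1 = DF 91.
Offset 2: leading byte 0xF0 = 11110000 → 4-byte char #2 = F0 9F 9B 83.
Offset 6: leading byte 0xEF = 11101111 → 3-byte char #3 = EF A6 80.
Offset 9: leading byte 0xE0 = 11100000 → 3-byte char #4 = E0 B8 A2.
Offset 12: leading byte 0xF3 = 11110011 → 4-byte char #5 = F3 9E B7 94.
Leading byte 0xF3 = 11110011 matches 11110xxx → 4-byte sequence.
Byte 1: 0xF3 = 11110011, payload 011 (3 bits).
Byte 2: 0x9E = 10011110 (10xxxxxx ✓), payload 011110.
Byte 3: 0xB7 = 10110111 (10xxxxxx ✓), payload 110111.
Byte 4: 0x94 = 10010100 (10xxxxxx ✓), payload 010100.
Concatenate: 011011110110111010100 = 0xDEDD4 (21 bits → U+DEDD4).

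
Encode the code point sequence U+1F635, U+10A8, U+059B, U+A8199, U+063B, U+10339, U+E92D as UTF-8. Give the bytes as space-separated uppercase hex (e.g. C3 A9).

F0 9F 98 B5 E1 82 A8 D6 9B F2 A8 86 99 D8 BB F0 90 8C B9 EE A4 AD

U+1F635: 4-byte form → F0 9F 98 B5.
U+10A8: 3-byte form → E1 82 A8.
U+059B: 2-byte form → D6 9B.
U+A8199: 4-byte form → F2 A8 86 99.
U+063B: 2-byte form → D8 BB.
U+10339: 4-byte form → F0 90 8C B9.
U+E92D: 3-byte form → EE A4 AD.
Concatenated (22 bytes): F0 9F 98 B5 E1 82 A8 D6 9B F2 A8 86 99 D8 BB F0 90 8C B9 EE A4 AD.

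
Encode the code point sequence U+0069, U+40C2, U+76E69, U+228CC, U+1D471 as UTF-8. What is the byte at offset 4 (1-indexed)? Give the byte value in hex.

1-indexed offset 4 is 0-indexed offset 3.
U+0069 → 1-byte form 69 at offsets 0–0.
U+40C2 → 3-byte form E4 83 82 at offsets 1–3.
Offset 3 falls in char 2's range; it's byte 3 of E4 83 82 = 0x82.

0x82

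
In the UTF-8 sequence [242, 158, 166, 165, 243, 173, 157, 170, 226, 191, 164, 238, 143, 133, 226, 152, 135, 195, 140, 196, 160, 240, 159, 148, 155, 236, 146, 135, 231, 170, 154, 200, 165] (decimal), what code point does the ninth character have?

Offset 0: leading byte 0xF2 = 11110010 → 4-byte char #1 = F2 9E A6 A5.
Offset 4: leading byte 0xF3 = 11110011 → 4-byte char #2 = F3 AD 9D AA.
Offset 8: leading byte 0xE2 = 11100010 → 3-byte char #3 = E2 BF A4.
Offset 11: leading byte 0xEE = 11101110 → 3-byte char #4 = EE 8F 85.
Offset 14: leading byte 0xE2 = 11100010 → 3-byte char #5 = E2 98 87.
Offset 17: leading byte 0xC3 = 11000011 → 2-byte char #6 = C3 8C.
Offset 19: leading byte 0xC4 = 11000100 → 2-byte char #7 = C4 A0.
Offset 21: leading byte 0xF0 = 11110000 → 4-byte char #8 = F0 9F 94 9B.
Offset 25: leading byte 0xEC = 11101100 → 3-byte char #9 = EC 92 87.
Leading byte 0xEC = 11101100 matches 1110xxxx → 3-byte sequence.
Byte 1: 0xEC = 11101100, payload 1100 (4 bits).
Byte 2: 0x92 = 10010010 (10xxxxxx ✓), payload 010010.
Byte 3: 0x87 = 10000111 (10xxxxxx ✓), payload 000111.
Concatenate: 1100010010000111 = 0xC487 (16 bits → U+C487).

U+C487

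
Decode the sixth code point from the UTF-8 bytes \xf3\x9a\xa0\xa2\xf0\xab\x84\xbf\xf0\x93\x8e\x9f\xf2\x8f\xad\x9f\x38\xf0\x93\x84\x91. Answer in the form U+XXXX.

U+13111

Offset 0: leading byte 0xF3 = 11110011 → 4-byte char #1 = F3 9A A0 A2.
Offset 4: leading byte 0xF0 = 11110000 → 4-byte char #2 = F0 AB 84 BF.
Offset 8: leading byte 0xF0 = 11110000 → 4-byte char #3 = F0 93 8E 9F.
Offset 12: leading byte 0xF2 = 11110010 → 4-byte char #4 = F2 8F AD 9F.
Offset 16: leading byte 0x38 = 00111000 → 1-byte char #5 = 38.
Offset 17: leading byte 0xF0 = 11110000 → 4-byte char #6 = F0 93 84 91.
Leading byte 0xF0 = 11110000 matches 11110xxx → 4-byte sequence.
Byte 1: 0xF0 = 11110000, payload 000 (3 bits).
Byte 2: 0x93 = 10010011 (10xxxxxx ✓), payload 010011.
Byte 3: 0x84 = 10000100 (10xxxxxx ✓), payload 000100.
Byte 4: 0x91 = 10010001 (10xxxxxx ✓), payload 010001.
Concatenate: 000010011000100010001 = 0x13111 (21 bits → U+13111).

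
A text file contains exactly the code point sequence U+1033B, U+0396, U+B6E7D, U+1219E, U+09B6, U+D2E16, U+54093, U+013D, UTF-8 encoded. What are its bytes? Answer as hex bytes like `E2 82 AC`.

F0 90 8C BB CE 96 F2 B6 B9 BD F0 92 86 9E E0 A6 B6 F3 92 B8 96 F1 94 82 93 C4 BD

U+1033B: 4-byte form → F0 90 8C BB.
U+0396: 2-byte form → CE 96.
U+B6E7D: 4-byte form → F2 B6 B9 BD.
U+1219E: 4-byte form → F0 92 86 9E.
U+09B6: 3-byte form → E0 A6 B6.
U+D2E16: 4-byte form → F3 92 B8 96.
U+54093: 4-byte form → F1 94 82 93.
U+013D: 2-byte form → C4 BD.
Concatenated (27 bytes): F0 90 8C BB CE 96 F2 B6 B9 BD F0 92 86 9E E0 A6 B6 F3 92 B8 96 F1 94 82 93 C4 BD.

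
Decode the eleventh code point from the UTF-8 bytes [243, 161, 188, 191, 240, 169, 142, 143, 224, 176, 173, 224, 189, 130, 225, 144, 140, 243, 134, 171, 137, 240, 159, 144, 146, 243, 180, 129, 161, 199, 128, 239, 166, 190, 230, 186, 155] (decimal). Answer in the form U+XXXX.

Offset 0: leading byte 0xF3 = 11110011 → 4-byte char #1 = F3 A1 BC BF.
Offset 4: leading byte 0xF0 = 11110000 → 4-byte char #2 = F0 A9 8E 8F.
Offset 8: leading byte 0xE0 = 11100000 → 3-byte char #3 = E0 B0 AD.
Offset 11: leading byte 0xE0 = 11100000 → 3-byte char #4 = E0 BD 82.
Offset 14: leading byte 0xE1 = 11100001 → 3-byte char #5 = E1 90 8C.
Offset 17: leading byte 0xF3 = 11110011 → 4-byte char #6 = F3 86 AB 89.
Offset 21: leading byte 0xF0 = 11110000 → 4-byte char #7 = F0 9F 90 92.
Offset 25: leading byte 0xF3 = 11110011 → 4-byte char #8 = F3 B4 81 A1.
Offset 29: leading byte 0xC7 = 11000111 → 2-byte char #9 = C7 80.
Offset 31: leading byte 0xEF = 11101111 → 3-byte char #10 = EF A6 BE.
Offset 34: leading byte 0xE6 = 11100110 → 3-byte char #11 = E6 BA 9B.
Leading byte 0xE6 = 11100110 matches 1110xxxx → 3-byte sequence.
Byte 1: 0xE6 = 11100110, payload 0110 (4 bits).
Byte 2: 0xBA = 10111010 (10xxxxxx ✓), payload 111010.
Byte 3: 0x9B = 10011011 (10xxxxxx ✓), payload 011011.
Concatenate: 0110111010011011 = 0x6E9B (16 bits → U+6E9B).

U+6E9B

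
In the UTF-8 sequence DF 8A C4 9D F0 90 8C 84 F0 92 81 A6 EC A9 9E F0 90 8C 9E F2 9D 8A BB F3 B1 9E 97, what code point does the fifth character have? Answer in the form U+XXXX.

Offset 0: leading byte 0xDF = 11011111 → 2-byte char #1 = DF 8A.
Offset 2: leading byte 0xC4 = 11000100 → 2-byte char #2 = C4 9D.
Offset 4: leading byte 0xF0 = 11110000 → 4-byte char #3 = F0 90 8C 84.
Offset 8: leading byte 0xF0 = 11110000 → 4-byte char #4 = F0 92 81 A6.
Offset 12: leading byte 0xEC = 11101100 → 3-byte char #5 = EC A9 9E.
Leading byte 0xEC = 11101100 matches 1110xxxx → 3-byte sequence.
Byte 1: 0xEC = 11101100, payload 1100 (4 bits).
Byte 2: 0xA9 = 10101001 (10xxxxxx ✓), payload 101001.
Byte 3: 0x9E = 10011110 (10xxxxxx ✓), payload 011110.
Concatenate: 1100101001011110 = 0xCA5E (16 bits → U+CA5E).

U+CA5E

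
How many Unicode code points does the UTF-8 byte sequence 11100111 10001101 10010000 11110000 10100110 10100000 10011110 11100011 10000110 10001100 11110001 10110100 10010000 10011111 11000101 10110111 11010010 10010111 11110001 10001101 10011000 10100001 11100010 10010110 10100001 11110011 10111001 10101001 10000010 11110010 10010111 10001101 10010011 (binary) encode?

10

Byte at offset 0: 0xE7 = 11100111 → 3-byte char (#1). Advance 3.
Byte at offset 3: 0xF0 = 11110000 → 4-byte char (#2). Advance 4.
Byte at offset 7: 0xE3 = 11100011 → 3-byte char (#3). Advance 3.
Byte at offset 10: 0xF1 = 11110001 → 4-byte char (#4). Advance 4.
Byte at offset 14: 0xC5 = 11000101 → 2-byte char (#5). Advance 2.
Byte at offset 16: 0xD2 = 11010010 → 2-byte char (#6). Advance 2.
Byte at offset 18: 0xF1 = 11110001 → 4-byte char (#7). Advance 4.
Byte at offset 22: 0xE2 = 11100010 → 3-byte char (#8). Advance 3.
Byte at offset 25: 0xF3 = 11110011 → 4-byte char (#9). Advance 4.
Byte at offset 29: 0xF2 = 11110010 → 4-byte char (#10). Advance 4.
Reached end at offset 33 after 10 code points.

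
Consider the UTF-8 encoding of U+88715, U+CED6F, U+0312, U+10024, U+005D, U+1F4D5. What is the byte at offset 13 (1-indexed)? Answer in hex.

0x80

1-indexed offset 13 is 0-indexed offset 12.
U+88715 → 4-byte form F2 88 9C 95 at offsets 0–3.
U+CED6F → 4-byte form F3 8E B5 AF at offsets 4–7.
U+0312 → 2-byte form CC 92 at offsets 8–9.
U+10024 → 4-byte form F0 90 80 A4 at offsets 10–13.
Offset 12 falls in char 4's range; it's byte 3 of F0 90 80 A4 = 0x80.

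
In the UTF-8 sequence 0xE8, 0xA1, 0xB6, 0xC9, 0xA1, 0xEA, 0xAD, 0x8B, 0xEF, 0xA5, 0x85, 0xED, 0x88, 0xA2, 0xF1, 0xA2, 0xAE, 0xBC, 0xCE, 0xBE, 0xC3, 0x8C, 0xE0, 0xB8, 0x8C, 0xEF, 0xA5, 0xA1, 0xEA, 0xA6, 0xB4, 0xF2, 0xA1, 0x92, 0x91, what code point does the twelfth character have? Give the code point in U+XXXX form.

Offset 0: leading byte 0xE8 = 11101000 → 3-byte char #1 = E8 A1 B6.
Offset 3: leading byte 0xC9 = 11001001 → 2-byte char #2 = C9 A1.
Offset 5: leading byte 0xEA = 11101010 → 3-byte char #3 = EA AD 8B.
Offset 8: leading byte 0xEF = 11101111 → 3-byte char #4 = EF A5 85.
Offset 11: leading byte 0xED = 11101101 → 3-byte char #5 = ED 88 A2.
Offset 14: leading byte 0xF1 = 11110001 → 4-byte char #6 = F1 A2 AE BC.
Offset 18: leading byte 0xCE = 11001110 → 2-byte char #7 = CE BE.
Offset 20: leading byte 0xC3 = 11000011 → 2-byte char #8 = C3 8C.
Offset 22: leading byte 0xE0 = 11100000 → 3-byte char #9 = E0 B8 8C.
Offset 25: leading byte 0xEF = 11101111 → 3-byte char #10 = EF A5 A1.
Offset 28: leading byte 0xEA = 11101010 → 3-byte char #11 = EA A6 B4.
Offset 31: leading byte 0xF2 = 11110010 → 4-byte char #12 = F2 A1 92 91.
Leading byte 0xF2 = 11110010 matches 11110xxx → 4-byte sequence.
Byte 1: 0xF2 = 11110010, payload 010 (3 bits).
Byte 2: 0xA1 = 10100001 (10xxxxxx ✓), payload 100001.
Byte 3: 0x92 = 10010010 (10xxxxxx ✓), payload 010010.
Byte 4: 0x91 = 10010001 (10xxxxxx ✓), payload 010001.
Concatenate: 010100001010010010001 = 0xA1491 (21 bits → U+A1491).

U+A1491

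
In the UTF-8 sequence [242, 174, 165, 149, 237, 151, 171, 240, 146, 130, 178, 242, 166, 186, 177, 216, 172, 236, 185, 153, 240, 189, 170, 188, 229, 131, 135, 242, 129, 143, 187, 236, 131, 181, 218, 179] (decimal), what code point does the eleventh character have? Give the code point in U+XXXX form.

Offset 0: leading byte 0xF2 = 11110010 → 4-byte char #1 = F2 AE A5 95.
Offset 4: leading byte 0xED = 11101101 → 3-byte char #2 = ED 97 AB.
Offset 7: leading byte 0xF0 = 11110000 → 4-byte char #3 = F0 92 82 B2.
Offset 11: leading byte 0xF2 = 11110010 → 4-byte char #4 = F2 A6 BA B1.
Offset 15: leading byte 0xD8 = 11011000 → 2-byte char #5 = D8 AC.
Offset 17: leading byte 0xEC = 11101100 → 3-byte char #6 = EC B9 99.
Offset 20: leading byte 0xF0 = 11110000 → 4-byte char #7 = F0 BD AA BC.
Offset 24: leading byte 0xE5 = 11100101 → 3-byte char #8 = E5 83 87.
Offset 27: leading byte 0xF2 = 11110010 → 4-byte char #9 = F2 81 8F BB.
Offset 31: leading byte 0xEC = 11101100 → 3-byte char #10 = EC 83 B5.
Offset 34: leading byte 0xDA = 11011010 → 2-byte char #11 = DA B3.
Leading byte 0xDA = 11011010 matches 110xxxxx → 2-byte sequence.
Byte 1: 0xDA = 11011010, payload 11010 (5 bits).
Byte 2: 0xB3 = 10110011 (10xxxxxx ✓), payload 110011.
Concatenate: 11010110011 = 0x6B3 (11 bits → U+06B3).

U+06B3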